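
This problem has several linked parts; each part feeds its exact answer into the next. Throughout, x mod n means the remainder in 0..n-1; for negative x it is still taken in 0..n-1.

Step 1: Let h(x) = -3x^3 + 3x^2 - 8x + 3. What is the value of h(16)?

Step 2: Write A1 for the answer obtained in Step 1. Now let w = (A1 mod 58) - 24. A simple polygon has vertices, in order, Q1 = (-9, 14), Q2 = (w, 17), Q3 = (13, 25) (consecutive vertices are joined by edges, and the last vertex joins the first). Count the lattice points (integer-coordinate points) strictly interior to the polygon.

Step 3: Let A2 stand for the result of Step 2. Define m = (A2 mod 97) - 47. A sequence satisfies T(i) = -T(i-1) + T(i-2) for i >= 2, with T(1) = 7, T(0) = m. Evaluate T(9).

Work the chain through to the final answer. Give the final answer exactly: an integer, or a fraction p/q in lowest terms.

Step 1: -3*(16)^3 + 3*(16)^2 - 8*(16)^1 + 3 = (-12288) + (768) + (-128) + (3) = -11645; answer -11645
Step 2: A1 = -11645; w = -11; cross terms: (-9*17 - -11*14)=1, (-11*25 - 13*17)=-496, (13*14 - -9*25)=407; twice the area = |-88| = 88; area = 44; boundary points = 1 + 8 + 11 = 20; strictly interior points = area - boundary/2 + 1 = 35; answer 35
Step 3: A2 = 35; m = -12; T(2) = -1*(7) + 1*(-12) = -19; iterating: T(2)=-19, T(3)=26, T(4)=-45, T(5)=71, T(6)=-116, T(7)=187, T(8)=-303, T(9)=490; answer 490

490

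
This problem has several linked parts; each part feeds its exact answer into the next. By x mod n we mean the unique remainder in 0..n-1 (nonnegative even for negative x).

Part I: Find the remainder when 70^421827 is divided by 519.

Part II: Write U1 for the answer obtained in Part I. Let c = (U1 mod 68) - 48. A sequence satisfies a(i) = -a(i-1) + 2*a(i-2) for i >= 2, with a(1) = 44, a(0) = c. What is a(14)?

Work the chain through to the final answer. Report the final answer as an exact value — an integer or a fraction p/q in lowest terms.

-431454

Part I: squarings mod 519: 70^1=70, 70^2=229, 70^4=22, 70^8=484, 70^16=187, 70^32=196, 70^64=10, 70^128=100, 70^256=139, 70^512=118, 70^1024=430, 70^2048=136, 70^4096=331, 70^8192=52, 70^16384=109, 70^32768=463, 70^65536=22, 70^131072=484, 70^262144=187; 70^421827 = 70^1 * 70^2 * 70^64 * 70^128 * 70^256 * 70^512 * 70^1024 * 70^2048 * 70^8192 * 70^16384 * 70^131072 * 70^262144 = 217 (mod 519); answer 217
Part II: U1 = 217; c = -35; a(2) = -1*(44) + 2*(-35) = -114; iterating: a(2)=-114, a(3)=202, a(4)=-430, a(5)=834, a(6)=-1694, a(7)=3362, a(8)=-6750, a(9)=13474, a(10)=-26974, a(11)=53922, a(12)=-107870, a(13)=215714, a(14)=-431454; answer -431454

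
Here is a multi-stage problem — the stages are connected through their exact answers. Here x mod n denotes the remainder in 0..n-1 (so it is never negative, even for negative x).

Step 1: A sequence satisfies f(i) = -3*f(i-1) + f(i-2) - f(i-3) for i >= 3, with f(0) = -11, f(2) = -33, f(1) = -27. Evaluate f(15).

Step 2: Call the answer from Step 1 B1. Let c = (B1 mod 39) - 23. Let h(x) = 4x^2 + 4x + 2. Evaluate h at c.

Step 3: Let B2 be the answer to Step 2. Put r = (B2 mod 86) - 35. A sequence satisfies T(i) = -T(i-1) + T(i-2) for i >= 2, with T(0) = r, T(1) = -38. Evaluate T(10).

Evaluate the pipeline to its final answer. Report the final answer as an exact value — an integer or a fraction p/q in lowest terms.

1308

Step 1: f(3) = -3*(-33) + 1*(-27) - 1*(-11) = 83; iterating: f(3)=83, f(4)=-255, f(5)=881, f(6)=-2981, f(7)=10079, f(8)=-34099, f(9)=115357, f(10)=-390249, f(11)=1320203, f(12)=-4466215, f(13)=15109097, f(14)=-51113709, f(15)=172916439; answer 172916439
Step 2: B1 = 172916439; c = 10; 4*(10)^2 + 4*(10)^1 + 2 = (400) + (40) + (2) = 442; answer 442
Step 3: B2 = 442; r = -23; T(2) = -1*(-38) + 1*(-23) = 15; iterating: T(2)=15, T(3)=-53, T(4)=68, T(5)=-121, T(6)=189, T(7)=-310, T(8)=499, T(9)=-809, T(10)=1308; answer 1308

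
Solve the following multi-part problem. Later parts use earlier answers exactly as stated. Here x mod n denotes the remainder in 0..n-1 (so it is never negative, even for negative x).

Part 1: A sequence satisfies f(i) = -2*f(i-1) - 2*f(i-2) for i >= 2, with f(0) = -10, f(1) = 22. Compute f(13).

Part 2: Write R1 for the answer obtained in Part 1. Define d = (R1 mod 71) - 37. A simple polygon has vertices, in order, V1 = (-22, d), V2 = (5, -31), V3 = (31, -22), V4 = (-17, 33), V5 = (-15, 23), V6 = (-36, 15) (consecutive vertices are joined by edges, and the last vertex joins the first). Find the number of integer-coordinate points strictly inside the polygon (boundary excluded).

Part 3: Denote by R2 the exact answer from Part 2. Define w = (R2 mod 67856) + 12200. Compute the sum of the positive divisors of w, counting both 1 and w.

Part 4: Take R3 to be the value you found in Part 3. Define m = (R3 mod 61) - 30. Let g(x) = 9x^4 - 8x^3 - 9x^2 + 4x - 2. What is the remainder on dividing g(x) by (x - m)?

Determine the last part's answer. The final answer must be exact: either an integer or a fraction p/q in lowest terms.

2189042

Part 1: f(2) = -2*(22) - 2*(-10) = -24; iterating: f(2)=-24, f(3)=4, f(4)=40, f(5)=-88, f(6)=96, f(7)=-16, f(8)=-160, f(9)=352, f(10)=-384, f(11)=64, f(12)=640, f(13)=-1408; answer -1408
Part 2: R1 = -1408; d = -25; cross terms: (-22*-31 - 5*-25)=807, (5*-22 - 31*-31)=851, (31*33 - -17*-22)=649, (-17*23 - -15*33)=104, (-15*15 - -36*23)=603, (-36*-25 - -22*15)=1230; twice the area = |4244| = 4244; area = 2122; boundary points = 3 + 1 + 1 + 2 + 1 + 2 = 10; strictly interior points = area - boundary/2 + 1 = 2118; answer 2118
Part 3: R2 = 2118; w = 14318; 14318 = 2 * 7159; sigma = (1 + 2) * (1 + 7159) = 3 * 7160 = 21480; answer 21480
Part 4: R3 = 21480; m = -22; remainder = value at the root: 9*(-22)^4 - 8*(-22)^3 - 9*(-22)^2 + 4*(-22)^1 - 2 = (2108304) + (85184) + (-4356) + (-88) + (-2) = 2189042; answer 2189042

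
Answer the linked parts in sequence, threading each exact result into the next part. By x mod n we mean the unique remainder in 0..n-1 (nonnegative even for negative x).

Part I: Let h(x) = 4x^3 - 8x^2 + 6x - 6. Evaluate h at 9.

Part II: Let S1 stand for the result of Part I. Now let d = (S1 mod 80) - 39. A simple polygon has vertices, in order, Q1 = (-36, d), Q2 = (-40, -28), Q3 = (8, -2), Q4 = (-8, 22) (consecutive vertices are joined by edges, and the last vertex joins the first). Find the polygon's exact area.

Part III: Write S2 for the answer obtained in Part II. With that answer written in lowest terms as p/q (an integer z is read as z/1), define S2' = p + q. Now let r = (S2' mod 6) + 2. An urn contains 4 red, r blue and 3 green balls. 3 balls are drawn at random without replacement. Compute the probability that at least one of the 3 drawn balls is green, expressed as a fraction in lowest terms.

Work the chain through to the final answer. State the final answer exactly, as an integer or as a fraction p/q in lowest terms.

Part I: 4*(9)^3 - 8*(9)^2 + 6*(9)^1 - 6 = (2916) + (-648) + (54) + (-6) = 2316; answer 2316
Part II: S1 = 2316; d = 37; cross terms: (-36*-28 - -40*37)=2488, (-40*-2 - 8*-28)=304, (8*22 - -8*-2)=160, (-8*37 - -36*22)=496; twice the area = |3448| = 3448; area = 1724; answer 1724
Part III: S2 = 1724; threaded value p + q = 1725; r = 5; total draws C(12,3) = 220; complement C(9,3) = 84; favorable 220 - 84 = 136; P = 34/55; answer 34/55

34/55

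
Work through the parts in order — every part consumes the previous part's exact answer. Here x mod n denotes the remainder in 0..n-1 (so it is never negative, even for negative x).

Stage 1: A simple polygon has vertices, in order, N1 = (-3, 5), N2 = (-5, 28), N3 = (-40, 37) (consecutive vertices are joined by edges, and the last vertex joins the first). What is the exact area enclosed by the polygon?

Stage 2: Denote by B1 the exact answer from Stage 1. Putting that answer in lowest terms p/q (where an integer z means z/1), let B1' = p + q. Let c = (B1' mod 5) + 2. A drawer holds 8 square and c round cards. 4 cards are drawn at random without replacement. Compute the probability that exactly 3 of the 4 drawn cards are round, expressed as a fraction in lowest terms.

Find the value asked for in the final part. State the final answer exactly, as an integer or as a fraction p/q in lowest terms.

160/1001

Stage 1: cross terms: (-3*28 - -5*5)=-59, (-5*37 - -40*28)=935, (-40*5 - -3*37)=-89; twice the area = |787| = 787; area = 787/2; answer 787/2
Stage 2: B1 = 787/2; threaded value p + q = 789; c = 6; total draws C(14,4) = 1001; favorable C(6,3)*C(8,1) = 160; P = 160/1001; answer 160/1001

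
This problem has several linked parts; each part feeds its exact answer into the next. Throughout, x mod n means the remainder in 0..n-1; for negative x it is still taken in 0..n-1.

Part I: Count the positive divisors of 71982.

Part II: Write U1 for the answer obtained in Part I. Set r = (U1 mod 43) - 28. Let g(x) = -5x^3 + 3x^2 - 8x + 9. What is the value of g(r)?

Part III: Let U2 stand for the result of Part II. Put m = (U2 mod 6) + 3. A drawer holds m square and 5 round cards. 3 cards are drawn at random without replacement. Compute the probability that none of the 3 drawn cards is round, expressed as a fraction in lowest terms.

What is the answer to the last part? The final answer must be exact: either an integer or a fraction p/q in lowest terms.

28/143

Part I: 71982 = 2 * 3^3 * 31 * 43; number of divisors = (1+1) * (3+1) * (1+1) * (1+1) = 32; answer 32
Part II: U1 = 32; r = 4; -5*(4)^3 + 3*(4)^2 - 8*(4)^1 + 9 = (-320) + (48) + (-32) + (9) = -295; answer -295
Part III: U2 = -295; m = 8; total draws C(13,3) = 286; favorable C(8,3) = 56; P = 28/143; answer 28/143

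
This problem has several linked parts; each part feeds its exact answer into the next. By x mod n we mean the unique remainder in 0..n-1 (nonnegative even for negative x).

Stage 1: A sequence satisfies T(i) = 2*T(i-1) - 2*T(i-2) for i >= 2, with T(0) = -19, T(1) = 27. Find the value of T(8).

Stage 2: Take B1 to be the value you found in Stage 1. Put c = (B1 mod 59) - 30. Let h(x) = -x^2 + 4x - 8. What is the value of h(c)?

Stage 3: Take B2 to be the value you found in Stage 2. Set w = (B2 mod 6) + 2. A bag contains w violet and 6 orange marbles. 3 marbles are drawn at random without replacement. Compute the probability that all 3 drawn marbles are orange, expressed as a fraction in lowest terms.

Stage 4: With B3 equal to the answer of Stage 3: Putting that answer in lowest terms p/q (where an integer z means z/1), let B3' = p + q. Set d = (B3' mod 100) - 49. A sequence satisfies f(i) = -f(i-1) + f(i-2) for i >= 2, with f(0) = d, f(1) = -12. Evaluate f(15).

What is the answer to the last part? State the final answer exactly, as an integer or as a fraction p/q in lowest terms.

8514

Stage 1: T(2) = 2*(27) - 2*(-19) = 92; iterating: T(2)=92, T(3)=130, T(4)=76, T(5)=-108, T(6)=-368, T(7)=-520, T(8)=-304; answer -304
Stage 2: B1 = -304; c = 20; -1*(20)^2 + 4*(20)^1 - 8 = (-400) + (80) + (-8) = -328; answer -328
Stage 3: B2 = -328; w = 4; total draws C(10,3) = 120; favorable C(6,3) = 20; P = 1/6; answer 1/6
Stage 4: B3 = 1/6; threaded value p + q = 7; d = -42; f(2) = -1*(-12) + 1*(-42) = -30; iterating: f(2)=-30, f(3)=18, f(4)=-48, f(5)=66, f(6)=-114, f(7)=180, f(8)=-294, f(9)=474, f(10)=-768, f(11)=1242, f(12)=-2010, f(13)=3252, f(14)=-5262, f(15)=8514; answer 8514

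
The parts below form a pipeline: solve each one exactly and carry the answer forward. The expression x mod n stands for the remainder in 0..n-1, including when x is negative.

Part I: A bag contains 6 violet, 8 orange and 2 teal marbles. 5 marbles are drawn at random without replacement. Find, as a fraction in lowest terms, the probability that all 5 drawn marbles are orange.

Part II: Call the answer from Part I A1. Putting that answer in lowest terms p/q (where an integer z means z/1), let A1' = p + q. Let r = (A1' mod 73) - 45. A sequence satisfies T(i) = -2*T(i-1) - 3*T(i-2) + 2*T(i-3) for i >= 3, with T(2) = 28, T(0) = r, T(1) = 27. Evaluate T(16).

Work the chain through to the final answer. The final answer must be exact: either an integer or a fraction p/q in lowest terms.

1409840

Part I: total draws C(16,5) = 4368; favorable C(8,5) = 56; P = 1/78; answer 1/78
Part II: A1 = 1/78; threaded value p + q = 79; r = -39; T(3) = -2*(28) - 3*(27) + 2*(-39) = -215; iterating: T(3)=-215, T(4)=400, T(5)=-99, T(6)=-1432, T(7)=3961, T(8)=-3824, T(9)=-7099, T(10)=33592, T(11)=-53535, T(12)=-7904, T(13)=243597, T(14)=-570552, T(15)=394505, T(16)=1409840; answer 1409840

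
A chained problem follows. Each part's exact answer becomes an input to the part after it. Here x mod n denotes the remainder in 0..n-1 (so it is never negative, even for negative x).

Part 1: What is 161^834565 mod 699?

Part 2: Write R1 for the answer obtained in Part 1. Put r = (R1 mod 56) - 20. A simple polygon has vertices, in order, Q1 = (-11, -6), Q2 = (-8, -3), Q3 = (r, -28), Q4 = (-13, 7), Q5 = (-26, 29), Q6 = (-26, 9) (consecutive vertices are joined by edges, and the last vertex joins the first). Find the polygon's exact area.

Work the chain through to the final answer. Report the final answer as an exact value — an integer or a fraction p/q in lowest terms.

695/2

Part 1: squarings mod 699: 161^1=161, 161^2=58, 161^4=568, 161^8=385, 161^16=37, 161^32=670, 161^64=142, 161^128=592, 161^256=265, 161^512=325, 161^1024=76, 161^2048=184, 161^4096=304, 161^8192=148, 161^16384=235, 161^32768=4, 161^65536=16, 161^131072=256, 161^262144=529, 161^524288=241; 161^834565 = 161^1 * 161^4 * 161^1024 * 161^2048 * 161^4096 * 161^8192 * 161^32768 * 161^262144 * 161^524288 = 215 (mod 699); answer 215
Part 2: R1 = 215; r = 27; cross terms: (-11*-3 - -8*-6)=-15, (-8*-28 - 27*-3)=305, (27*7 - -13*-28)=-175, (-13*29 - -26*7)=-195, (-26*9 - -26*29)=520, (-26*-6 - -11*9)=255; twice the area = |695| = 695; area = 695/2; answer 695/2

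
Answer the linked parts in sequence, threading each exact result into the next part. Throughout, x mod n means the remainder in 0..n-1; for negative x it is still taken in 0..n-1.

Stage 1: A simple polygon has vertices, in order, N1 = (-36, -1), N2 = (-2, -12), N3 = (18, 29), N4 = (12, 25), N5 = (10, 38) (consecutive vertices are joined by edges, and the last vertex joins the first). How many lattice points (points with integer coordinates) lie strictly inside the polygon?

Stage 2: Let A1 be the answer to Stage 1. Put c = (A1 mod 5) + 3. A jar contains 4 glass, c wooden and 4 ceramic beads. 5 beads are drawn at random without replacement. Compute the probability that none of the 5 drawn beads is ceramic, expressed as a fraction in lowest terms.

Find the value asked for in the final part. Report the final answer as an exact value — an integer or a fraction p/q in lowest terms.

1/22

Stage 1: cross terms: (-36*-12 - -2*-1)=430, (-2*29 - 18*-12)=158, (18*25 - 12*29)=102, (12*38 - 10*25)=206, (10*-1 - -36*38)=1358; twice the area = |2254| = 2254; area = 1127; boundary points = 1 + 1 + 2 + 1 + 1 = 6; strictly interior points = area - boundary/2 + 1 = 1125; answer 1125
Stage 2: A1 = 1125; c = 3; total draws C(11,5) = 462; favorable C(7,5) = 21; P = 1/22; answer 1/22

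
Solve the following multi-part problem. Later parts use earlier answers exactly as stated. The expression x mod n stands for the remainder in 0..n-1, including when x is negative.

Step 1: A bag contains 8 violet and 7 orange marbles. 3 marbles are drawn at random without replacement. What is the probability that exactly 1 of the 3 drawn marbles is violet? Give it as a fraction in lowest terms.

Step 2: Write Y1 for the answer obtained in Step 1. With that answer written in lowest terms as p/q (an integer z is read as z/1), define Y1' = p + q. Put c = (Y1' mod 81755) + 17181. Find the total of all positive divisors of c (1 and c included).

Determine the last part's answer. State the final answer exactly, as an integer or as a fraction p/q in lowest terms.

Step 1: total draws C(15,3) = 455; favorable C(8,1)*C(7,2) = 168; P = 24/65; answer 24/65
Step 2: Y1 = 24/65; threaded value p + q = 89; c = 17270; 17270 = 2 * 5 * 11 * 157; sigma = (1 + 2) * (1 + 5) * (1 + 11) * (1 + 157) = 3 * 6 * 12 * 158 = 34128; answer 34128

34128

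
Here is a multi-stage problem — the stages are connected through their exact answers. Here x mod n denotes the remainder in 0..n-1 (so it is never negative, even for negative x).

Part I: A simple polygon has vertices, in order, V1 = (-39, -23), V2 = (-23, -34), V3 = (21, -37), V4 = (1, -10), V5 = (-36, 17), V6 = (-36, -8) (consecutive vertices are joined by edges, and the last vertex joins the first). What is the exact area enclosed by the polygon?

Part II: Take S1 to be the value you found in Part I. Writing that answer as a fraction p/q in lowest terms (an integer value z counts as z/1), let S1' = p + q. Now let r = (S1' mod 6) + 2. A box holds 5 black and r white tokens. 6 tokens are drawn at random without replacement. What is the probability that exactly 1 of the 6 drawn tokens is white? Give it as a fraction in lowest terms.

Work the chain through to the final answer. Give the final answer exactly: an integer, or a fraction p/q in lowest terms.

Part I: cross terms: (-39*-34 - -23*-23)=797, (-23*-37 - 21*-34)=1565, (21*-10 - 1*-37)=-173, (1*17 - -36*-10)=-343, (-36*-8 - -36*17)=900, (-36*-23 - -39*-8)=516; twice the area = |3262| = 3262; area = 1631; answer 1631
Part II: S1 = 1631; threaded value p + q = 1632; r = 2; total draws C(7,6) = 7; favorable C(2,1)*C(5,5) = 2; P = 2/7; answer 2/7

2/7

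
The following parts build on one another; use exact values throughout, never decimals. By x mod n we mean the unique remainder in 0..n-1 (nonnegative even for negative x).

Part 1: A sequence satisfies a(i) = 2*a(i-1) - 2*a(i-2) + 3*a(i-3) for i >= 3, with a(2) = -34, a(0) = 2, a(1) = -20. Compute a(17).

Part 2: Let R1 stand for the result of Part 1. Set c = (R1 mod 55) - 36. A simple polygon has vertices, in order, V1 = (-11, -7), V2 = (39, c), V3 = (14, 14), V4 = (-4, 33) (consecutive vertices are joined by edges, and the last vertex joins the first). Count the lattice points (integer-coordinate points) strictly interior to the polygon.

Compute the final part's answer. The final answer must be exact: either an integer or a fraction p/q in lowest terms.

Part 1: a(3) = 2*(-34) - 2*(-20) + 3*(2) = -22; iterating: a(3)=-22, a(4)=-36, a(5)=-130, a(6)=-254, a(7)=-356, a(8)=-594, a(9)=-1238, a(10)=-2356, a(11)=-4018, a(12)=-7038, a(13)=-13108, a(14)=-24194, a(15)=-43286, a(16)=-77508, a(17)=-141026; answer -141026
Part 2: R1 = -141026; c = 13; cross terms: (-11*13 - 39*-7)=130, (39*14 - 14*13)=364, (14*33 - -4*14)=518, (-4*-7 - -11*33)=391; twice the area = |1403| = 1403; area = 1403/2; boundary points = 10 + 1 + 1 + 1 = 13; strictly interior points = area - boundary/2 + 1 = 696; answer 696

696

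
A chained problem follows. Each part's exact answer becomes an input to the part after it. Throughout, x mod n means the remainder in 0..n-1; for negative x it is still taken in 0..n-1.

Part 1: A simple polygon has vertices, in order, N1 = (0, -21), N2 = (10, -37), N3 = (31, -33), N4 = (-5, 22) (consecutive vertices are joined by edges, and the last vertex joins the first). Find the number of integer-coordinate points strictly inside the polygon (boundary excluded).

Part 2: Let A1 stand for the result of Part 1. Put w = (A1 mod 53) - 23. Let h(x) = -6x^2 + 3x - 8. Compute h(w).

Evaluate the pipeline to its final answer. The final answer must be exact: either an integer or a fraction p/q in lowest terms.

-143

Part 1: cross terms: (0*-37 - 10*-21)=210, (10*-33 - 31*-37)=817, (31*22 - -5*-33)=517, (-5*-21 - 0*22)=105; twice the area = |1649| = 1649; area = 1649/2; boundary points = 2 + 1 + 1 + 1 = 5; strictly interior points = area - boundary/2 + 1 = 823; answer 823
Part 2: A1 = 823; w = 5; -6*(5)^2 + 3*(5)^1 - 8 = (-150) + (15) + (-8) = -143; answer -143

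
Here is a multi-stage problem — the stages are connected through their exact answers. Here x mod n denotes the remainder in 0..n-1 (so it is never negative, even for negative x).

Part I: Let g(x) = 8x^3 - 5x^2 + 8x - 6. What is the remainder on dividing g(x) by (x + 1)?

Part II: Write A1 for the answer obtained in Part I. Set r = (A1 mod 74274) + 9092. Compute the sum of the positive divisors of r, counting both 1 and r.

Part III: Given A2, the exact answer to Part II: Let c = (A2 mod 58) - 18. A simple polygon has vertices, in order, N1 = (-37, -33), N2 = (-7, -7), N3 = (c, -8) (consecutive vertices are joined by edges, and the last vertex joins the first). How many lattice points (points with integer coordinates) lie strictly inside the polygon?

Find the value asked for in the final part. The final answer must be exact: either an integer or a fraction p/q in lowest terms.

Part I: remainder = value at the root: 8*(-1)^3 - 5*(-1)^2 + 8*(-1)^1 - 6 = (-8) + (-5) + (-8) + (-6) = -27; answer -27
Part II: A1 = -27; r = 83339; 83339 is prime, so its only divisors are 1 and 83339; sigma = 1 + 83339 = 83340; answer 83340
Part III: A2 = 83340; c = 34; cross terms: (-37*-7 - -7*-33)=28, (-7*-8 - 34*-7)=294, (34*-33 - -37*-8)=-1418; twice the area = |-1096| = 1096; area = 548; boundary points = 2 + 1 + 1 = 4; strictly interior points = area - boundary/2 + 1 = 547; answer 547

547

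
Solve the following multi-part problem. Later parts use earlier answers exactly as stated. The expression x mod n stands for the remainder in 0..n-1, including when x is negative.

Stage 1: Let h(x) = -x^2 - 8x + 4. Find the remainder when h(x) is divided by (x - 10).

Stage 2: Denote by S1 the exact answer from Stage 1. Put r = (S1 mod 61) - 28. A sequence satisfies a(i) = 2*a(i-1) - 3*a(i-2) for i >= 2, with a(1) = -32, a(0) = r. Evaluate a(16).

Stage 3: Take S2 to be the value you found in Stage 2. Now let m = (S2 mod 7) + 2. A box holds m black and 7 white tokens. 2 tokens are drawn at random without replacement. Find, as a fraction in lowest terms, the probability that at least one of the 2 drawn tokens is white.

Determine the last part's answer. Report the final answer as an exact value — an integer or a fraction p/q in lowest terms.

35/36

Stage 1: remainder = value at the root: -1*(10)^2 - 8*(10)^1 + 4 = (-100) + (-80) + (4) = -176; answer -176
Stage 2: S1 = -176; r = -21; a(2) = 2*(-32) - 3*(-21) = -1; iterating: a(2)=-1, a(3)=94, a(4)=191, a(5)=100, a(6)=-373, a(7)=-1046, a(8)=-973, a(9)=1192, a(10)=5303, a(11)=7030, a(12)=-1849, a(13)=-24788, a(14)=-44029, a(15)=-13694, a(16)=104699; answer 104699
Stage 3: S2 = 104699; m = 2; total draws C(9,2) = 36; complement C(2,2) = 1; favorable 36 - 1 = 35; P = 35/36; answer 35/36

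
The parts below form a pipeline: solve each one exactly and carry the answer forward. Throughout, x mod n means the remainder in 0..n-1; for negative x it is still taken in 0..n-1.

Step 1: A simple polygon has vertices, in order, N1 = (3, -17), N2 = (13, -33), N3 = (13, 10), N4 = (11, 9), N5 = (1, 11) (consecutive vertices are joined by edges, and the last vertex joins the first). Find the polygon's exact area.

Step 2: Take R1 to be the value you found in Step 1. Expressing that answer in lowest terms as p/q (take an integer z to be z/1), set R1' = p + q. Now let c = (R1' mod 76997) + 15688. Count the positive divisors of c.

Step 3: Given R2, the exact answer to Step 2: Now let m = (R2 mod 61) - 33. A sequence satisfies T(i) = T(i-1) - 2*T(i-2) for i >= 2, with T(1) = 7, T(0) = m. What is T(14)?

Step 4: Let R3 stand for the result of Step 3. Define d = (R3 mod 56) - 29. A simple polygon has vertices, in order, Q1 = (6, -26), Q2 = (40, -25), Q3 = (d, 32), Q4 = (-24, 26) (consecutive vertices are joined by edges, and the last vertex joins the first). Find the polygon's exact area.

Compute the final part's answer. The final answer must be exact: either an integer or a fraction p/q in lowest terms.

2315

Step 1: cross terms: (3*-33 - 13*-17)=122, (13*10 - 13*-33)=559, (13*9 - 11*10)=7, (11*11 - 1*9)=112, (1*-17 - 3*11)=-50; twice the area = |750| = 750; area = 375; answer 375
Step 2: R1 = 375; threaded value p + q = 376; c = 16064; 16064 = 2^6 * 251; number of divisors = (6+1) * (1+1) = 14; answer 14
Step 3: R2 = 14; m = -19; T(2) = 1*(7) - 2*(-19) = 45; iterating: T(2)=45, T(3)=31, T(4)=-59, T(5)=-121, T(6)=-3, T(7)=239, T(8)=245, T(9)=-233, T(10)=-723, T(11)=-257, T(12)=1189, T(13)=1703, T(14)=-675; answer -675
Step 4: R3 = -675; d = 24; cross terms: (6*-25 - 40*-26)=890, (40*32 - 24*-25)=1880, (24*26 - -24*32)=1392, (-24*-26 - 6*26)=468; twice the area = |4630| = 4630; area = 2315; answer 2315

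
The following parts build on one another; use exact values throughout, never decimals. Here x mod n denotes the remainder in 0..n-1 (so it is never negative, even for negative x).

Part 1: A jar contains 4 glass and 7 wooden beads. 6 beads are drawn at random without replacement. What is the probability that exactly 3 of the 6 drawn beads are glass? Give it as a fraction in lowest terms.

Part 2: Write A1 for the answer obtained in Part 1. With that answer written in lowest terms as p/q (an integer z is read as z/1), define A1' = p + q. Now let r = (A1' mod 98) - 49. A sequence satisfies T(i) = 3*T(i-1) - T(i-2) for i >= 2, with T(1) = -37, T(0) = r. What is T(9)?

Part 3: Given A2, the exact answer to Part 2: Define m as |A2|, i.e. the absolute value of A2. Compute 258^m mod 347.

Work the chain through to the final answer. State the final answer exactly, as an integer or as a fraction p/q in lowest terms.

56

Part 1: total draws C(11,6) = 462; favorable C(4,3)*C(7,3) = 140; P = 10/33; answer 10/33
Part 2: A1 = 10/33; threaded value p + q = 43; r = -6; T(2) = 3*(-37) - 1*(-6) = -105; iterating: T(2)=-105, T(3)=-278, T(4)=-729, T(5)=-1909, T(6)=-4998, T(7)=-13085, T(8)=-34257, T(9)=-89686; answer -89686
Part 3: A2 = -89686; m = 89686; squarings mod 347: 258^1=258, 258^2=287, 258^4=130, 258^8=244, 258^16=199, 258^32=43, 258^64=114, 258^128=157, 258^256=12, 258^512=144, 258^1024=263, 258^2048=116, 258^4096=270, 258^8192=30, 258^16384=206, 258^32768=102, 258^65536=341; 258^89686 = 258^2 * 258^4 * 258^16 * 258^64 * 258^512 * 258^1024 * 258^2048 * 258^4096 * 258^16384 * 258^65536 = 56 (mod 347); answer 56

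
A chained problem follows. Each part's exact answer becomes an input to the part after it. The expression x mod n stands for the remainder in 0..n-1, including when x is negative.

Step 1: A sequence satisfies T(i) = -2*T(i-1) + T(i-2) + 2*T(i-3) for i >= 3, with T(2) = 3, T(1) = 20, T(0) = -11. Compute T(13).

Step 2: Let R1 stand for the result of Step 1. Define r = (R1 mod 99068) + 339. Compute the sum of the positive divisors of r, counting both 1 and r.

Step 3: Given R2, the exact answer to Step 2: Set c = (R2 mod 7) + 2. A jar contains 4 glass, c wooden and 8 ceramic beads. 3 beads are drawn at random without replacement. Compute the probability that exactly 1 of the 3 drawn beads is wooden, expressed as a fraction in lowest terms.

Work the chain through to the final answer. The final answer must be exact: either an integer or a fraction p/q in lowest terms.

Step 1: T(3) = -2*(3) + 1*(20) + 2*(-11) = -8; iterating: T(3)=-8, T(4)=59, T(5)=-120, T(6)=283, T(7)=-568, T(8)=1179, T(9)=-2360, T(10)=4763, T(11)=-9528, T(12)=19099, T(13)=-38200; answer -38200
Step 2: R1 = -38200; r = 61207; 61207 = 97 * 631; sigma = (1 + 97) * (1 + 631) = 98 * 632 = 61936; answer 61936
Step 3: R2 = 61936; c = 2; total draws C(14,3) = 364; favorable C(2,1)*C(12,2) = 132; P = 33/91; answer 33/91

33/91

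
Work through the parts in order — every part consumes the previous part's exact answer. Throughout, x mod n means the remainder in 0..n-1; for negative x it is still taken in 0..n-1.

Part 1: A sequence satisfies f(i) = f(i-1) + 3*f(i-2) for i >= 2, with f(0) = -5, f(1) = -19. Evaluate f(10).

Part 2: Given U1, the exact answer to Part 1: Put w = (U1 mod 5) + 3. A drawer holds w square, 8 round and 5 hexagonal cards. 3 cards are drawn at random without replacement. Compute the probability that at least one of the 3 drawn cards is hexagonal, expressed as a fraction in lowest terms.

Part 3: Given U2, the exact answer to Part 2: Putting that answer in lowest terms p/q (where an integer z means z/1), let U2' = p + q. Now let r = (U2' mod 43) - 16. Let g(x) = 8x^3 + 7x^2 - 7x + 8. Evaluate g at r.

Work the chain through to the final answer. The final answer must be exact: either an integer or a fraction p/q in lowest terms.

Part 1: f(2) = 1*(-19) + 3*(-5) = -34; iterating: f(2)=-34, f(3)=-91, f(4)=-193, f(5)=-466, f(6)=-1045, f(7)=-2443, f(8)=-5578, f(9)=-12907, f(10)=-29641; answer -29641
Part 2: U1 = -29641; w = 7; total draws C(20,3) = 1140; complement C(15,3) = 455; favorable 1140 - 455 = 685; P = 137/228; answer 137/228
Part 3: U2 = 137/228; threaded value p + q = 365; r = 5; 8*(5)^3 + 7*(5)^2 - 7*(5)^1 + 8 = (1000) + (175) + (-35) + (8) = 1148; answer 1148

1148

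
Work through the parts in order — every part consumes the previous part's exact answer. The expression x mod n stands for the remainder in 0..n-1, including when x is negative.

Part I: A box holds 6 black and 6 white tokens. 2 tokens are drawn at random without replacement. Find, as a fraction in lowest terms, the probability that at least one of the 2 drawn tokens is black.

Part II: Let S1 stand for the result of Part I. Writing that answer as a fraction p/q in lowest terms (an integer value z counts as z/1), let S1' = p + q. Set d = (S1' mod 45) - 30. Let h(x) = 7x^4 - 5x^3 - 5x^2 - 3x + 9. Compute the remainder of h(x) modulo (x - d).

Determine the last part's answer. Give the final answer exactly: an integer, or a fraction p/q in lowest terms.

Part I: total draws C(12,2) = 66; complement C(6,2) = 15; favorable 66 - 15 = 51; P = 17/22; answer 17/22
Part II: S1 = 17/22; threaded value p + q = 39; d = 9; remainder = value at the root: 7*(9)^4 - 5*(9)^3 - 5*(9)^2 - 3*(9)^1 + 9 = (45927) + (-3645) + (-405) + (-27) + (9) = 41859; answer 41859

41859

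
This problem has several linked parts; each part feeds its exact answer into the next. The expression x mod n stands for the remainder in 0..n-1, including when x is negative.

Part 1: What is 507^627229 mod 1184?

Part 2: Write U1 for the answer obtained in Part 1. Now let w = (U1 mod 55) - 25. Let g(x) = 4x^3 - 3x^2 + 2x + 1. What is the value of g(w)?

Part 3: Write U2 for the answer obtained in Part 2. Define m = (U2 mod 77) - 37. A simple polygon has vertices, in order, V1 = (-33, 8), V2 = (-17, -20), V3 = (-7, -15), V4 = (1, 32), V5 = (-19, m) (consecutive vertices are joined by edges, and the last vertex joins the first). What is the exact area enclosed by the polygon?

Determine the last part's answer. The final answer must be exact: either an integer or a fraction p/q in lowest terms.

Part 1: squarings mod 1184: 507^1=507, 507^2=121, 507^4=433, 507^8=417, 507^16=1025, 507^32=417, 507^64=1025, 507^128=417, 507^256=1025, 507^512=417, 507^1024=1025, 507^2048=417, 507^4096=1025, 507^8192=417, 507^16384=1025, 507^32768=417, 507^65536=1025, 507^131072=417, 507^262144=1025, 507^524288=417; 507^627229 = 507^1 * 507^4 * 507^8 * 507^16 * 507^512 * 507^4096 * 507^32768 * 507^65536 * 507^524288 = 1099 (mod 1184); answer 1099
Part 2: U1 = 1099; w = 29; 4*(29)^3 - 3*(29)^2 + 2*(29)^1 + 1 = (97556) + (-2523) + (58) + (1) = 95092; answer 95092
Part 3: U2 = 95092; m = 37; cross terms: (-33*-20 - -17*8)=796, (-17*-15 - -7*-20)=115, (-7*32 - 1*-15)=-209, (1*37 - -19*32)=645, (-19*8 - -33*37)=1069; twice the area = |2416| = 2416; area = 1208; answer 1208

1208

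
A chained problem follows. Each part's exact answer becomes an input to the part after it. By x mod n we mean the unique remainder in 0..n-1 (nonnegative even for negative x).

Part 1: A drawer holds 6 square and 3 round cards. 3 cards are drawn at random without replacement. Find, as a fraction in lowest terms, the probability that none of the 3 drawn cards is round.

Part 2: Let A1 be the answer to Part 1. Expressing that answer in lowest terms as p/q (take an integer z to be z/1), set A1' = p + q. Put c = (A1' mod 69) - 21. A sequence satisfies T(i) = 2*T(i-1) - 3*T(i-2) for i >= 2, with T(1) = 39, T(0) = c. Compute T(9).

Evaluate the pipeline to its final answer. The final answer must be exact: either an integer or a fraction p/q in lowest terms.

Part 1: total draws C(9,3) = 84; favorable C(6,3) = 20; P = 5/21; answer 5/21
Part 2: A1 = 5/21; threaded value p + q = 26; c = 5; T(2) = 2*(39) - 3*(5) = 63; iterating: T(2)=63, T(3)=9, T(4)=-171, T(5)=-369, T(6)=-225, T(7)=657, T(8)=1989, T(9)=2007; answer 2007

2007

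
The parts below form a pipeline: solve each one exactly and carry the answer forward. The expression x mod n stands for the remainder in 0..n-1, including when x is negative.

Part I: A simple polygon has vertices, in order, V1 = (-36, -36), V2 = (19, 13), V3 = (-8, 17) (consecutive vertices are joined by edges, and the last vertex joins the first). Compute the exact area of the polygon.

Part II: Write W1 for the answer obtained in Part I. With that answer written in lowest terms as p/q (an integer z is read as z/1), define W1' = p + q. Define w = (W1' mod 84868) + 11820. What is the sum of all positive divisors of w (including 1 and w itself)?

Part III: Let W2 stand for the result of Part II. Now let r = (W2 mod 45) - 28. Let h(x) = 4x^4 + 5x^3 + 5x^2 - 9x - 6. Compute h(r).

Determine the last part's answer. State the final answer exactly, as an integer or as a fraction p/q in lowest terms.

Part I: cross terms: (-36*13 - 19*-36)=216, (19*17 - -8*13)=427, (-8*-36 - -36*17)=900; twice the area = |1543| = 1543; area = 1543/2; answer 1543/2
Part II: W1 = 1543/2; threaded value p + q = 1545; w = 13365; 13365 = 3^5 * 5 * 11; sigma = (1 + 3 + 9 + 27 + 81 + 243) * (1 + 5) * (1 + 11) = 364 * 6 * 12 = 26208; answer 26208
Part III: W2 = 26208; r = -10; 4*(-10)^4 + 5*(-10)^3 + 5*(-10)^2 - 9*(-10)^1 - 6 = (40000) + (-5000) + (500) + (90) + (-6) = 35584; answer 35584

35584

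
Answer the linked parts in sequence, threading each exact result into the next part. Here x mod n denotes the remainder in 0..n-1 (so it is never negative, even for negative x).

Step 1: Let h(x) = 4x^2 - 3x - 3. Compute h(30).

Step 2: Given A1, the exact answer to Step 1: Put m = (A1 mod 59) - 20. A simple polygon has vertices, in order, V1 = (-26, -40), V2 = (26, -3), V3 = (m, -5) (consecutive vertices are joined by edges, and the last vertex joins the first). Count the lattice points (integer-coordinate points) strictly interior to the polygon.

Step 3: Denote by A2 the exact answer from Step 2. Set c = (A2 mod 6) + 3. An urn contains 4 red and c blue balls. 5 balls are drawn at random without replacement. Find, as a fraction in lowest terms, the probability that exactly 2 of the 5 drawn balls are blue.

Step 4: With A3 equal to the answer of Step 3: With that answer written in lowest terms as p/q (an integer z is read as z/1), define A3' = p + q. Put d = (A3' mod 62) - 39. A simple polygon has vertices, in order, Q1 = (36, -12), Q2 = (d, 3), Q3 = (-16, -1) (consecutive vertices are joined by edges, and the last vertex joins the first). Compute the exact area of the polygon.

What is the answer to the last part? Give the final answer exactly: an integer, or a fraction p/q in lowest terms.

Step 1: 4*(30)^2 - 3*(30)^1 - 3 = (3600) + (-90) + (-3) = 3507; answer 3507
Step 2: A1 = 3507; m = 6; cross terms: (-26*-3 - 26*-40)=1118, (26*-5 - 6*-3)=-112, (6*-40 - -26*-5)=-370; twice the area = |636| = 636; area = 318; boundary points = 1 + 2 + 1 = 4; strictly interior points = area - boundary/2 + 1 = 317; answer 317
Step 3: A2 = 317; c = 8; total draws C(12,5) = 792; favorable C(8,2)*C(4,3) = 112; P = 14/99; answer 14/99
Step 4: A3 = 14/99; threaded value p + q = 113; d = 12; cross terms: (36*3 - 12*-12)=252, (12*-1 - -16*3)=36, (-16*-12 - 36*-1)=228; twice the area = |516| = 516; area = 258; answer 258

258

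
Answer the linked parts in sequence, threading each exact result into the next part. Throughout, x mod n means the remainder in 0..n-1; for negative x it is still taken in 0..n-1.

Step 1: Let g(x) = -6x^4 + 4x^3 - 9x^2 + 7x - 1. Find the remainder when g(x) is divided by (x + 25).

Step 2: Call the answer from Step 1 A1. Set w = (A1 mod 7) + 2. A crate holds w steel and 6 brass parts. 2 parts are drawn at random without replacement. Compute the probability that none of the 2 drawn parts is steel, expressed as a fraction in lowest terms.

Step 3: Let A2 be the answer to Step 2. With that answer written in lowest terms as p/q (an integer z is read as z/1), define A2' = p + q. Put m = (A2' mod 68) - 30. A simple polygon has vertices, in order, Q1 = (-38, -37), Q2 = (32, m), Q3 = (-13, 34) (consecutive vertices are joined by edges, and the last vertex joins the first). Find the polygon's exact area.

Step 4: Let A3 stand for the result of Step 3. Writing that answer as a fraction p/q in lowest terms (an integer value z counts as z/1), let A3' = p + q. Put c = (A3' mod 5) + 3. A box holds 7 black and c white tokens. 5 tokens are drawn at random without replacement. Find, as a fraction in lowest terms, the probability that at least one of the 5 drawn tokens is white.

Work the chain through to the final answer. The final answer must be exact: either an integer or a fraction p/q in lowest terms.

Step 1: remainder = value at the root: -6*(-25)^4 + 4*(-25)^3 - 9*(-25)^2 + 7*(-25)^1 - 1 = (-2343750) + (-62500) + (-5625) + (-175) + (-1) = -2412051; answer -2412051
Step 2: A1 = -2412051; w = 4; total draws C(10,2) = 45; favorable C(6,2) = 15; P = 1/3; answer 1/3
Step 3: A2 = 1/3; threaded value p + q = 4; m = -26; cross terms: (-38*-26 - 32*-37)=2172, (32*34 - -13*-26)=750, (-13*-37 - -38*34)=1773; twice the area = |4695| = 4695; area = 4695/2; answer 4695/2
Step 4: A3 = 4695/2; threaded value p + q = 4697; c = 5; total draws C(12,5) = 792; complement C(7,5) = 21; favorable 792 - 21 = 771; P = 257/264; answer 257/264

257/264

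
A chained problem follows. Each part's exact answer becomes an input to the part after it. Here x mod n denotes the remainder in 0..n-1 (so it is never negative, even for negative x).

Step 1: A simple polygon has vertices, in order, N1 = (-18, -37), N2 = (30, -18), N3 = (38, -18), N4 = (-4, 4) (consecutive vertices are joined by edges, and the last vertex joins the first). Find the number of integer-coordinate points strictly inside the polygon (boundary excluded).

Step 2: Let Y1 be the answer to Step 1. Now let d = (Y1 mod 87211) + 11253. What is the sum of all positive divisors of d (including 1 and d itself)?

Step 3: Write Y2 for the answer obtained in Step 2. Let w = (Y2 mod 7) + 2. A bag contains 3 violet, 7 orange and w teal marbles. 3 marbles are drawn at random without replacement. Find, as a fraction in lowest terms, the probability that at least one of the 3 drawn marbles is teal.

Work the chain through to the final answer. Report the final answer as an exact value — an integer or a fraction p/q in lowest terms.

29/34

Step 1: cross terms: (-18*-18 - 30*-37)=1434, (30*-18 - 38*-18)=144, (38*4 - -4*-18)=80, (-4*-37 - -18*4)=220; twice the area = |1878| = 1878; area = 939; boundary points = 1 + 8 + 2 + 1 = 12; strictly interior points = area - boundary/2 + 1 = 934; answer 934
Step 2: Y1 = 934; d = 12187; 12187 = 7 * 1741; sigma = (1 + 7) * (1 + 1741) = 8 * 1742 = 13936; answer 13936
Step 3: Y2 = 13936; w = 8; total draws C(18,3) = 816; complement C(10,3) = 120; favorable 816 - 120 = 696; P = 29/34; answer 29/34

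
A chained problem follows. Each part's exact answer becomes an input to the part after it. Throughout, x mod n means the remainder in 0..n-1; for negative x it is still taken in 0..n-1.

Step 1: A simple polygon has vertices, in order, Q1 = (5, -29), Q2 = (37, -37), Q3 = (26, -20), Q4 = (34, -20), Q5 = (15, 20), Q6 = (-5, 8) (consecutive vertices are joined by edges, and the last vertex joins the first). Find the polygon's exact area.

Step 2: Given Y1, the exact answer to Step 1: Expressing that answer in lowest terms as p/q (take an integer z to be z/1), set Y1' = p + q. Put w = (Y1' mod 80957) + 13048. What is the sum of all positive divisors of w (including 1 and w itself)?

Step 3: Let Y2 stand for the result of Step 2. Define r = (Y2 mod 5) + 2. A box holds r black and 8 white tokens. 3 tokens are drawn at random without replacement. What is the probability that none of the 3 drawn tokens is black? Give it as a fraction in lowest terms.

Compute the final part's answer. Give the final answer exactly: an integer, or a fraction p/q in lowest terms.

56/165

Step 1: cross terms: (5*-37 - 37*-29)=888, (37*-20 - 26*-37)=222, (26*-20 - 34*-20)=160, (34*20 - 15*-20)=980, (15*8 - -5*20)=220, (-5*-29 - 5*8)=105; twice the area = |2575| = 2575; area = 2575/2; answer 2575/2
Step 2: Y1 = 2575/2; threaded value p + q = 2577; w = 15625; 15625 = 5^6; sigma = (1 + 5 + 25 + 125 + 625 + 3125 + 15625) = 19531; answer 19531
Step 3: Y2 = 19531; r = 3; total draws C(11,3) = 165; favorable C(8,3) = 56; P = 56/165; answer 56/165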